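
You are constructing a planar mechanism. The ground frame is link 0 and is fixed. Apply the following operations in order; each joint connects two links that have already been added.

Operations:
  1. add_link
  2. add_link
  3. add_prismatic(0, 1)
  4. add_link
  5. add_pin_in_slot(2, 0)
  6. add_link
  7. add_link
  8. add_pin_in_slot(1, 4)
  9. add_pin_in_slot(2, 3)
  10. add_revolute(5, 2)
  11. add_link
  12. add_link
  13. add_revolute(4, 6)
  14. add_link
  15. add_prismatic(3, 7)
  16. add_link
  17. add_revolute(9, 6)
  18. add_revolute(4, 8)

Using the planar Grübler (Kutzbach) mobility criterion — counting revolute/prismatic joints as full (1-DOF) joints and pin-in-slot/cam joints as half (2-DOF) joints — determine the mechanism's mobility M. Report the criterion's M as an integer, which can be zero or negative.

M = 12

[1;0;0] (link 0 is ground)
L+ [2;0;0]
L+ [3;0;0]
P(0,1)∈J1 [3;1;0]
L+ [4;1;0]
PS(2,0)∈J2 [4;1;1]
L+ [5;1;1]
L+ [6;1;1]
PS(1,4)∈J2 [6;1;2]
PS(2,3)∈J2 [6;1;3]
R(5,2)∈J1 [6;2;3]
L+ [7;2;3]
L+ [8;2;3]
R(4,6)∈J1 [8;3;3]
L+ [9;3;3]
P(3,7)∈J1 [9;4;3]
L+ [10;4;3]
R(9,6)∈J1 [10;5;3]
R(4,8)∈J1 [10;6;3]
mobility = 27 − 12 − 3 = 12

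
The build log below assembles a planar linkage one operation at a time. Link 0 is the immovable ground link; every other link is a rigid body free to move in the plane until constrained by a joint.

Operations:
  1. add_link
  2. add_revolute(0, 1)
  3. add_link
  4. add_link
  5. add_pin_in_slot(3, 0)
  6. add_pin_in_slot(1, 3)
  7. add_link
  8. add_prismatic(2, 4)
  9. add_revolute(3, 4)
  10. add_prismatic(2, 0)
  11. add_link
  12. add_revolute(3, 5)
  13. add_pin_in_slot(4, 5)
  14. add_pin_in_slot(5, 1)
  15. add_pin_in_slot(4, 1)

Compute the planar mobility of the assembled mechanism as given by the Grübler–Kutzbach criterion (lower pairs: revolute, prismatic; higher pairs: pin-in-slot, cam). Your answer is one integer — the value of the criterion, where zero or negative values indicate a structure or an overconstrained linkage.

link 0 = ground. State L|J1|J2 = 1|0|0
+link1  2|0|0
R(0,1) f=1→J1  2|1|0
+link2  3|1|0
+link3  4|1|0
PS(3,0) f=2→J2  4|1|1
PS(1,3) f=2→J2  4|1|2
+link4  5|1|2
P(2,4) f=1→J1  5|2|2
R(3,4) f=1→J1  5|3|2
P(2,0) f=1→J1  5|4|2
+link5  6|4|2
R(3,5) f=1→J1  6|5|2
PS(4,5) f=2→J2  6|5|3
PS(5,1) f=2→J2  6|5|4
PS(4,1) f=2→J2  6|5|5
M = 3(6−1)−2·5−5 = 15−10−5 = 0

M = 0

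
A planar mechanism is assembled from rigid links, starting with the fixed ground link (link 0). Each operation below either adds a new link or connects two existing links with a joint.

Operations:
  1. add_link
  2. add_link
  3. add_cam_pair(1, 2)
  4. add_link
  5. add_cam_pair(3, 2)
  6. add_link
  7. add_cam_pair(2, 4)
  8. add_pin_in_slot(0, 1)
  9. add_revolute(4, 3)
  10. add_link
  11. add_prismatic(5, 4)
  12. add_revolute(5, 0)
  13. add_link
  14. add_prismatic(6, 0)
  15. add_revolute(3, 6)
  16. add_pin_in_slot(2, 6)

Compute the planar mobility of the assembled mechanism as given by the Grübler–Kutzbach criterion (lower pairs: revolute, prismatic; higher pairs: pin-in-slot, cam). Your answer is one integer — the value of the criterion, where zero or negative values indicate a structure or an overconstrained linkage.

M = 3

link 0 = ground. State L|J1|J2 = 1|0|0
+link1  2|0|0
+link2  3|0|0
C(1,2) f=2→J2  3|0|1
+link3  4|0|1
C(3,2) f=2→J2  4|0|2
+link4  5|0|2
C(2,4) f=2→J2  5|0|3
PS(0,1) f=2→J2  5|0|4
R(4,3) f=1→J1  5|1|4
+link5  6|1|4
P(5,4) f=1→J1  6|2|4
R(5,0) f=1→J1  6|3|4
+link6  7|3|4
P(6,0) f=1→J1  7|4|4
R(3,6) f=1→J1  7|5|4
PS(2,6) f=2→J2  7|5|5
M = 3(7−1)−2·5−5 = 18−10−5 = 3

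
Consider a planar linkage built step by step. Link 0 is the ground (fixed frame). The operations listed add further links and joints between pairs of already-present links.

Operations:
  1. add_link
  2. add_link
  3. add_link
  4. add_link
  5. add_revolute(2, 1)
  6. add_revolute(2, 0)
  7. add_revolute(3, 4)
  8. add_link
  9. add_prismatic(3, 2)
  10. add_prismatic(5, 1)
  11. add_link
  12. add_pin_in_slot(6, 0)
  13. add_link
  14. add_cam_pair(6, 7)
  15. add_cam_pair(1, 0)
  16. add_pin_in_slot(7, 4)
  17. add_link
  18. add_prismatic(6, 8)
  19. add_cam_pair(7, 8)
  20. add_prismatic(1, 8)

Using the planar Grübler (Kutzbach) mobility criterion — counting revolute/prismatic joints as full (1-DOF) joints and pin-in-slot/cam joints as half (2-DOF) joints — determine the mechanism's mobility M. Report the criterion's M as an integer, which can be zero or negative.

L=1 J1=0 J2=0
add link → L=2 J1=0 J2=0
add link → L=3 J1=0 J2=0
add link → L=4 J1=0 J2=0
add link → L=5 J1=0 J2=0
R@2,1 dof=1 J1 → L=5 J1=1 J2=0
R@2,0 dof=1 J1 → L=5 J1=2 J2=0
R@3,4 dof=1 J1 → L=5 J1=3 J2=0
add link → L=6 J1=3 J2=0
P@3,2 dof=1 J1 → L=6 J1=4 J2=0
P@5,1 dof=1 J1 → L=6 J1=5 J2=0
add link → L=7 J1=5 J2=0
PS@6,0 dof=2 J2 → L=7 J1=5 J2=1
add link → L=8 J1=5 J2=1
C@6,7 dof=2 J2 → L=8 J1=5 J2=2
C@1,0 dof=2 J2 → L=8 J1=5 J2=3
PS@7,4 dof=2 J2 → L=8 J1=5 J2=4
add link → L=9 J1=5 J2=4
P@6,8 dof=1 J1 → L=9 J1=6 J2=4
C@7,8 dof=2 J2 → L=9 J1=6 J2=5
P@1,8 dof=1 J1 → L=9 J1=7 J2=5
M=3(L−1)−2J1−J2=3·8−2·7−5=5

M = 5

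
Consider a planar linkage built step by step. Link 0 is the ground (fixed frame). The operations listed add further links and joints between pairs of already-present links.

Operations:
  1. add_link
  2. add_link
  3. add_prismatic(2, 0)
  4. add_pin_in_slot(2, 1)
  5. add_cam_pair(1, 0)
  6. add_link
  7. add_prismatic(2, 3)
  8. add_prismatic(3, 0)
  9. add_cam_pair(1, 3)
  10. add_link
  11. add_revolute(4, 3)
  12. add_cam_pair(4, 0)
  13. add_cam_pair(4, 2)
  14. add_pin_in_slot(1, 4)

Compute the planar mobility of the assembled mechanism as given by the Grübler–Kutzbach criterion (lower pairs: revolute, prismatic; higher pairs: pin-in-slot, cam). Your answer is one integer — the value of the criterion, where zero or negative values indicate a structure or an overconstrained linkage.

M = -2

(L,J1,J2)=(1,0,0); link0 fixed
link1: (2,0,0)
link2: (3,0,0)
P 2-0 [J1]: (3,1,0)
PS 2-1 [J2]: (3,1,1)
C 1-0 [J2]: (3,1,2)
link3: (4,1,2)
P 2-3 [J1]: (4,2,2)
P 3-0 [J1]: (4,3,2)
C 1-3 [J2]: (4,3,3)
link4: (5,3,3)
R 4-3 [J1]: (5,4,3)
C 4-0 [J2]: (5,4,4)
C 4-2 [J2]: (5,4,5)
PS 1-4 [J2]: (5,4,6)
Grübler: 3·4 − 2·4 − 6 = -2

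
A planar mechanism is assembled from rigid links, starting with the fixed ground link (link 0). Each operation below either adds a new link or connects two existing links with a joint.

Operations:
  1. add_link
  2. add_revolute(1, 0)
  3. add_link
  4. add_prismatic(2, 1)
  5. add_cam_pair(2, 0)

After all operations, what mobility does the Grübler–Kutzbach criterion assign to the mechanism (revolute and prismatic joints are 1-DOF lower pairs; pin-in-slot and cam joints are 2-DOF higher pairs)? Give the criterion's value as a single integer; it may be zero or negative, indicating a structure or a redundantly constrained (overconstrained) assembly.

ground; <1,0,0>
#1 <2,0,0>
R:1↔0 J1 <2,1,0>
#2 <3,1,0>
P:2↔1 J1 <3,2,0>
C:2↔0 J2 <3,2,1>
3×2 − 2×2 − 1×1 = 1

M = 1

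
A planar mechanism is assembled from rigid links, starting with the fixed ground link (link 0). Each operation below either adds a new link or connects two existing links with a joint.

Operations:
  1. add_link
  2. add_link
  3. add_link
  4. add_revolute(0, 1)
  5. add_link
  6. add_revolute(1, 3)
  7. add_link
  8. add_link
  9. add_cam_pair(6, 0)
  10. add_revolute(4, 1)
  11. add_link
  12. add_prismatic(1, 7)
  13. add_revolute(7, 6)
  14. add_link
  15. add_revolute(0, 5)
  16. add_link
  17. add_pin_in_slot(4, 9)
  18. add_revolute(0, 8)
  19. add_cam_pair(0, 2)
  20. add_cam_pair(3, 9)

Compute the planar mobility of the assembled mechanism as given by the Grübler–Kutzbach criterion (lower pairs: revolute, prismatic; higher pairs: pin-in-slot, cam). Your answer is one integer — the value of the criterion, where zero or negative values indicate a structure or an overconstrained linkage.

link 0 = ground. State L|J1|J2 = 1|0|0
+link1  2|0|0
+link2  3|0|0
+link3  4|0|0
R(0,1) f=1→J1  4|1|0
+link4  5|1|0
R(1,3) f=1→J1  5|2|0
+link5  6|2|0
+link6  7|2|0
C(6,0) f=2→J2  7|2|1
R(4,1) f=1→J1  7|3|1
+link7  8|3|1
P(1,7) f=1→J1  8|4|1
R(7,6) f=1→J1  8|5|1
+link8  9|5|1
R(0,5) f=1→J1  9|6|1
+link9  10|6|1
PS(4,9) f=2→J2  10|6|2
R(0,8) f=1→J1  10|7|2
C(0,2) f=2→J2  10|7|3
C(3,9) f=2→J2  10|7|4
M = 3(10−1)−2·7−4 = 27−14−4 = 9

M = 9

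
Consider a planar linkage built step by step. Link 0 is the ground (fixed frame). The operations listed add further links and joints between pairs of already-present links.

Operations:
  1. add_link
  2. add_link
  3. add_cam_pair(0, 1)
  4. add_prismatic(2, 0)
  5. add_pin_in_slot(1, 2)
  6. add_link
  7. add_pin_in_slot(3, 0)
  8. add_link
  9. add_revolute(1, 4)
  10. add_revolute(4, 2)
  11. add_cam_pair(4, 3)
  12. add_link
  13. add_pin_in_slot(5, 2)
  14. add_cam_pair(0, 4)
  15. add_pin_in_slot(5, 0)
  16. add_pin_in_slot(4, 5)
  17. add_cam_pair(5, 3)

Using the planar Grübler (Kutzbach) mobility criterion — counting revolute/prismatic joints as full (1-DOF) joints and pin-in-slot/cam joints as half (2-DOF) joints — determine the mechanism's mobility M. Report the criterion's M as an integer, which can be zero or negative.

M = 0

[1;0;0] (link 0 is ground)
L+ [2;0;0]
L+ [3;0;0]
C(0,1)∈J2 [3;0;1]
P(2,0)∈J1 [3;1;1]
PS(1,2)∈J2 [3;1;2]
L+ [4;1;2]
PS(3,0)∈J2 [4;1;3]
L+ [5;1;3]
R(1,4)∈J1 [5;2;3]
R(4,2)∈J1 [5;3;3]
C(4,3)∈J2 [5;3;4]
L+ [6;3;4]
PS(5,2)∈J2 [6;3;5]
C(0,4)∈J2 [6;3;6]
PS(5,0)∈J2 [6;3;7]
PS(4,5)∈J2 [6;3;8]
C(5,3)∈J2 [6;3;9]
mobility = 15 − 6 − 9 = 0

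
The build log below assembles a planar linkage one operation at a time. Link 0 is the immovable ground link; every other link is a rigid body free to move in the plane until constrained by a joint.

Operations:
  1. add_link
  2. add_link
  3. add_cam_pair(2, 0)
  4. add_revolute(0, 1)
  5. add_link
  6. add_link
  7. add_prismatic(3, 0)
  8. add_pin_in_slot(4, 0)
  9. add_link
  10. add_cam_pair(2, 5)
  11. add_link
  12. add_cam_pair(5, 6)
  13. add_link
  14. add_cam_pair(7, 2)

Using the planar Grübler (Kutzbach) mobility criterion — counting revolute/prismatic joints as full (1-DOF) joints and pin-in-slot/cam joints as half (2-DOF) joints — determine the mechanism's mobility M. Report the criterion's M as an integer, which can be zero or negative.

M = 12

link 0 = ground. State L|J1|J2 = 1|0|0
+link1  2|0|0
+link2  3|0|0
C(2,0) f=2→J2  3|0|1
R(0,1) f=1→J1  3|1|1
+link3  4|1|1
+link4  5|1|1
P(3,0) f=1→J1  5|2|1
PS(4,0) f=2→J2  5|2|2
+link5  6|2|2
C(2,5) f=2→J2  6|2|3
+link6  7|2|3
C(5,6) f=2→J2  7|2|4
+link7  8|2|4
C(7,2) f=2→J2  8|2|5
M = 3(8−1)−2·2−5 = 21−4−5 = 12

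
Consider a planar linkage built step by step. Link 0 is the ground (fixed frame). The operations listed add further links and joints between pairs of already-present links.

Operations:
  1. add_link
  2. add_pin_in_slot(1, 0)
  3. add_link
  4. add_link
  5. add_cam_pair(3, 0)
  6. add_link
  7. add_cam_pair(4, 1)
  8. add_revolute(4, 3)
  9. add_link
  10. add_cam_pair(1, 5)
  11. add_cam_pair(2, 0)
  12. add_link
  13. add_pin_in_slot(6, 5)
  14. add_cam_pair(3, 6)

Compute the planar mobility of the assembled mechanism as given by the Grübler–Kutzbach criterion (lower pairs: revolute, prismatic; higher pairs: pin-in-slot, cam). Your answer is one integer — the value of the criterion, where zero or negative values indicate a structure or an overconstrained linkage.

M = 9

(L,J1,J2)=(1,0,0); link0 fixed
link1: (2,0,0)
PS 1-0 [J2]: (2,0,1)
link2: (3,0,1)
link3: (4,0,1)
C 3-0 [J2]: (4,0,2)
link4: (5,0,2)
C 4-1 [J2]: (5,0,3)
R 4-3 [J1]: (5,1,3)
link5: (6,1,3)
C 1-5 [J2]: (6,1,4)
C 2-0 [J2]: (6,1,5)
link6: (7,1,5)
PS 6-5 [J2]: (7,1,6)
C 3-6 [J2]: (7,1,7)
Grübler: 3·6 − 2·1 − 7 = 9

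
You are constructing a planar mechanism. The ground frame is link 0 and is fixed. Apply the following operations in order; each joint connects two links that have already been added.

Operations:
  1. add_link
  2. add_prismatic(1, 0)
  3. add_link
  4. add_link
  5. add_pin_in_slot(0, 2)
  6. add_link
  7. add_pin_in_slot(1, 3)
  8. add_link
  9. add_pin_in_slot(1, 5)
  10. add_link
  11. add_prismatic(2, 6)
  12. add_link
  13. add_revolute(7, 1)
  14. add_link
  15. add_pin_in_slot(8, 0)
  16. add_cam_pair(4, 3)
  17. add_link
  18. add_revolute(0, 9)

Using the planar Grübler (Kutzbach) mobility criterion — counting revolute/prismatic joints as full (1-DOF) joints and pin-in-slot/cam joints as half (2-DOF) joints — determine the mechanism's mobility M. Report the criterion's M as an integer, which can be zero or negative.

L=1 J1=0 J2=0
add link → L=2 J1=0 J2=0
P@1,0 dof=1 J1 → L=2 J1=1 J2=0
add link → L=3 J1=1 J2=0
add link → L=4 J1=1 J2=0
PS@0,2 dof=2 J2 → L=4 J1=1 J2=1
add link → L=5 J1=1 J2=1
PS@1,3 dof=2 J2 → L=5 J1=1 J2=2
add link → L=6 J1=1 J2=2
PS@1,5 dof=2 J2 → L=6 J1=1 J2=3
add link → L=7 J1=1 J2=3
P@2,6 dof=1 J1 → L=7 J1=2 J2=3
add link → L=8 J1=2 J2=3
R@7,1 dof=1 J1 → L=8 J1=3 J2=3
add link → L=9 J1=3 J2=3
PS@8,0 dof=2 J2 → L=9 J1=3 J2=4
C@4,3 dof=2 J2 → L=9 J1=3 J2=5
add link → L=10 J1=3 J2=5
R@0,9 dof=1 J1 → L=10 J1=4 J2=5
M=3(L−1)−2J1−J2=3·9−2·4−5=14

M = 14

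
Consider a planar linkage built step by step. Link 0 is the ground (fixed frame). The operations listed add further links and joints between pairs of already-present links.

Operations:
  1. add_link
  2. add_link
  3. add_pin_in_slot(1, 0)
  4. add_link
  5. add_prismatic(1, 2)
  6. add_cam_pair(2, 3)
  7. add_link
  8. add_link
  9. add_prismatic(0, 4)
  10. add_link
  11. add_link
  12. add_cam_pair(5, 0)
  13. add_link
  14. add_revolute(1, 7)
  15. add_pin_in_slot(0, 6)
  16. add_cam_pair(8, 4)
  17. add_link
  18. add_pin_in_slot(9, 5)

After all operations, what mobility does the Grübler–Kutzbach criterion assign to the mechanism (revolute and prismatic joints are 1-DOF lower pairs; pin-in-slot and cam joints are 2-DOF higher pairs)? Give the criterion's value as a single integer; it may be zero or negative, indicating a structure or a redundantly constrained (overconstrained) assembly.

(L,J1,J2)=(1,0,0); link0 fixed
link1: (2,0,0)
link2: (3,0,0)
PS 1-0 [J2]: (3,0,1)
link3: (4,0,1)
P 1-2 [J1]: (4,1,1)
C 2-3 [J2]: (4,1,2)
link4: (5,1,2)
link5: (6,1,2)
P 0-4 [J1]: (6,2,2)
link6: (7,2,2)
link7: (8,2,2)
C 5-0 [J2]: (8,2,3)
link8: (9,2,3)
R 1-7 [J1]: (9,3,3)
PS 0-6 [J2]: (9,3,4)
C 8-4 [J2]: (9,3,5)
link9: (10,3,5)
PS 9-5 [J2]: (10,3,6)
Grübler: 3·9 − 2·3 − 6 = 15

M = 15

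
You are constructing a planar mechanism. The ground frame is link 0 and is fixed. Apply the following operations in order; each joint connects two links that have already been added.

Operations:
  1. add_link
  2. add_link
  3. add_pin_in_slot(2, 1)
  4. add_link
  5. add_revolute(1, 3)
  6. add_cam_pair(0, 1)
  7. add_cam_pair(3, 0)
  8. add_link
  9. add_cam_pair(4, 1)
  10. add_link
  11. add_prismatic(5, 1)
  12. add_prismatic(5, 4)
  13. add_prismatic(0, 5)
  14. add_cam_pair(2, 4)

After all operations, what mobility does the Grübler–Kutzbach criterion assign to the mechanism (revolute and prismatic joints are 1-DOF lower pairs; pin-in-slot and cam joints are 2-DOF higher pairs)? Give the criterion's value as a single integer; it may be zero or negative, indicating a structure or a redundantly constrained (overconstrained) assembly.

M = 2

link 0 = ground. State L|J1|J2 = 1|0|0
+link1  2|0|0
+link2  3|0|0
PS(2,1) f=2→J2  3|0|1
+link3  4|0|1
R(1,3) f=1→J1  4|1|1
C(0,1) f=2→J2  4|1|2
C(3,0) f=2→J2  4|1|3
+link4  5|1|3
C(4,1) f=2→J2  5|1|4
+link5  6|1|4
P(5,1) f=1→J1  6|2|4
P(5,4) f=1→J1  6|3|4
P(0,5) f=1→J1  6|4|4
C(2,4) f=2→J2  6|4|5
M = 3(6−1)−2·4−5 = 15−8−5 = 2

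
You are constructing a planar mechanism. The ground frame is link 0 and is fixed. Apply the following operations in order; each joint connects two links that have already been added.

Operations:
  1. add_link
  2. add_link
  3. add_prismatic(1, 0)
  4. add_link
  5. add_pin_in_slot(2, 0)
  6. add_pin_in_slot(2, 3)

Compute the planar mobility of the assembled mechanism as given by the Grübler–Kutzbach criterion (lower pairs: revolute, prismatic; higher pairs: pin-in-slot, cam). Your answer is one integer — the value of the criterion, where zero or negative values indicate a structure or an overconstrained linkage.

[1;0;0] (link 0 is ground)
L+ [2;0;0]
L+ [3;0;0]
P(1,0)∈J1 [3;1;0]
L+ [4;1;0]
PS(2,0)∈J2 [4;1;1]
PS(2,3)∈J2 [4;1;2]
mobility = 9 − 2 − 2 = 5

M = 5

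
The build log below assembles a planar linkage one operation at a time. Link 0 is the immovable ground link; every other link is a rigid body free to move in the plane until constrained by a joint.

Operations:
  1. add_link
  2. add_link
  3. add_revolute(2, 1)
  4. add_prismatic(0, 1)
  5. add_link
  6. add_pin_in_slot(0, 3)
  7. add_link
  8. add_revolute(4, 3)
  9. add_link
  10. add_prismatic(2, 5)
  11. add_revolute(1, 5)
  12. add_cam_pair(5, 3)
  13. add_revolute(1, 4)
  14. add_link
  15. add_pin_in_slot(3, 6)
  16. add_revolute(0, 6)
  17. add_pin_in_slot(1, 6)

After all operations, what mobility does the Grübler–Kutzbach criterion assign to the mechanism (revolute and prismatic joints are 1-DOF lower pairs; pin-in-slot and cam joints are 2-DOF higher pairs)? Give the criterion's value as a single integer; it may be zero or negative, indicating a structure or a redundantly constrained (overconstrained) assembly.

link 0 = ground. State L|J1|J2 = 1|0|0
+link1  2|0|0
+link2  3|0|0
R(2,1) f=1→J1  3|1|0
P(0,1) f=1→J1  3|2|0
+link3  4|2|0
PS(0,3) f=2→J2  4|2|1
+link4  5|2|1
R(4,3) f=1→J1  5|3|1
+link5  6|3|1
P(2,5) f=1→J1  6|4|1
R(1,5) f=1→J1  6|5|1
C(5,3) f=2→J2  6|5|2
R(1,4) f=1→J1  6|6|2
+link6  7|6|2
PS(3,6) f=2→J2  7|6|3
R(0,6) f=1→J1  7|7|3
PS(1,6) f=2→J2  7|7|4
M = 3(7−1)−2·7−4 = 18−14−4 = 0

M = 0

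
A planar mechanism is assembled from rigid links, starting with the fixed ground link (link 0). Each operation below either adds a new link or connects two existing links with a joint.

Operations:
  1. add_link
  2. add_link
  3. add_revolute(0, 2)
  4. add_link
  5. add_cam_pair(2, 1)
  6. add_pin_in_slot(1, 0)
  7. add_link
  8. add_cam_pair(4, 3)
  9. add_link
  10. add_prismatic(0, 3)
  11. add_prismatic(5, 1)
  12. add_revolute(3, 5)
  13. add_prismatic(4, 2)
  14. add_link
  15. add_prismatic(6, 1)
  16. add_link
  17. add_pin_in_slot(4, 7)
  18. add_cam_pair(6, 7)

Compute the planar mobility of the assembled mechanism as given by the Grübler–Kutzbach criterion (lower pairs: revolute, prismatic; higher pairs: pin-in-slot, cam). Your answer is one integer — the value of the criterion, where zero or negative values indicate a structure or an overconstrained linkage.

M = 4

L=1 J1=0 J2=0
add link → L=2 J1=0 J2=0
add link → L=3 J1=0 J2=0
R@0,2 dof=1 J1 → L=3 J1=1 J2=0
add link → L=4 J1=1 J2=0
C@2,1 dof=2 J2 → L=4 J1=1 J2=1
PS@1,0 dof=2 J2 → L=4 J1=1 J2=2
add link → L=5 J1=1 J2=2
C@4,3 dof=2 J2 → L=5 J1=1 J2=3
add link → L=6 J1=1 J2=3
P@0,3 dof=1 J1 → L=6 J1=2 J2=3
P@5,1 dof=1 J1 → L=6 J1=3 J2=3
R@3,5 dof=1 J1 → L=6 J1=4 J2=3
P@4,2 dof=1 J1 → L=6 J1=5 J2=3
add link → L=7 J1=5 J2=3
P@6,1 dof=1 J1 → L=7 J1=6 J2=3
add link → L=8 J1=6 J2=3
PS@4,7 dof=2 J2 → L=8 J1=6 J2=4
C@6,7 dof=2 J2 → L=8 J1=6 J2=5
M=3(L−1)−2J1−J2=3·7−2·6−5=4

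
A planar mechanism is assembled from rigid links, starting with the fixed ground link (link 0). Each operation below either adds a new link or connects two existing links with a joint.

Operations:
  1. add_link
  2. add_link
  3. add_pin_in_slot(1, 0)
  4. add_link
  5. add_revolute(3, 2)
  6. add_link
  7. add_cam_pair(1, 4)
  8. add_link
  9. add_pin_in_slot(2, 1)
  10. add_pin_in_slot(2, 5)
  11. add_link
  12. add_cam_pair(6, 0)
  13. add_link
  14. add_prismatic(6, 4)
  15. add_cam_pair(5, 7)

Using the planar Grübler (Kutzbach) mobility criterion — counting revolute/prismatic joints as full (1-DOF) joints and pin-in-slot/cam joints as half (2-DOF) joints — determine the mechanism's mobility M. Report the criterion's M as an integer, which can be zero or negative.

M = 11

(L,J1,J2)=(1,0,0); link0 fixed
link1: (2,0,0)
link2: (3,0,0)
PS 1-0 [J2]: (3,0,1)
link3: (4,0,1)
R 3-2 [J1]: (4,1,1)
link4: (5,1,1)
C 1-4 [J2]: (5,1,2)
link5: (6,1,2)
PS 2-1 [J2]: (6,1,3)
PS 2-5 [J2]: (6,1,4)
link6: (7,1,4)
C 6-0 [J2]: (7,1,5)
link7: (8,1,5)
P 6-4 [J1]: (8,2,5)
C 5-7 [J2]: (8,2,6)
Grübler: 3·7 − 2·2 − 6 = 11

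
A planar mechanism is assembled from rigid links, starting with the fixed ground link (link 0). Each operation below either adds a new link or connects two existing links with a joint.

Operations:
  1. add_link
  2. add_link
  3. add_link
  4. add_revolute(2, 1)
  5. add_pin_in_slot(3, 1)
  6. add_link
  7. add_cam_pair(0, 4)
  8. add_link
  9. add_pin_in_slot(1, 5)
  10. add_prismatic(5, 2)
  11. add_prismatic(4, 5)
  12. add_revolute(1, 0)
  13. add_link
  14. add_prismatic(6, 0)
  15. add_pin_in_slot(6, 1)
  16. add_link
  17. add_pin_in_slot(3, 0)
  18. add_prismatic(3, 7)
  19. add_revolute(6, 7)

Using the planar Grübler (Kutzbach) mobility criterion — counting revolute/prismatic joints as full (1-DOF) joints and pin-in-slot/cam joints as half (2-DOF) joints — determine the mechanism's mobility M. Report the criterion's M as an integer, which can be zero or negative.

L=1 J1=0 J2=0
add link → L=2 J1=0 J2=0
add link → L=3 J1=0 J2=0
add link → L=4 J1=0 J2=0
R@2,1 dof=1 J1 → L=4 J1=1 J2=0
PS@3,1 dof=2 J2 → L=4 J1=1 J2=1
add link → L=5 J1=1 J2=1
C@0,4 dof=2 J2 → L=5 J1=1 J2=2
add link → L=6 J1=1 J2=2
PS@1,5 dof=2 J2 → L=6 J1=1 J2=3
P@5,2 dof=1 J1 → L=6 J1=2 J2=3
P@4,5 dof=1 J1 → L=6 J1=3 J2=3
R@1,0 dof=1 J1 → L=6 J1=4 J2=3
add link → L=7 J1=4 J2=3
P@6,0 dof=1 J1 → L=7 J1=5 J2=3
PS@6,1 dof=2 J2 → L=7 J1=5 J2=4
add link → L=8 J1=5 J2=4
PS@3,0 dof=2 J2 → L=8 J1=5 J2=5
P@3,7 dof=1 J1 → L=8 J1=6 J2=5
R@6,7 dof=1 J1 → L=8 J1=7 J2=5
M=3(L−1)−2J1−J2=3·7−2·7−5=2

M = 2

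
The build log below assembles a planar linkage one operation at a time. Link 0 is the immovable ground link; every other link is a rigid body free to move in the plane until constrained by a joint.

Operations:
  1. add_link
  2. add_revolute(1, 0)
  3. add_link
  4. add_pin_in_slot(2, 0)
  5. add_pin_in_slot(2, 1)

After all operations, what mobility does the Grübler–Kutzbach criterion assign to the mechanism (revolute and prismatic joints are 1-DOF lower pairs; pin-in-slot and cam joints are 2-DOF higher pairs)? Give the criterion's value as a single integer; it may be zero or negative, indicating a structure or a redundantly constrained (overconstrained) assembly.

M = 2

link 0 = ground. State L|J1|J2 = 1|0|0
+link1  2|0|0
R(1,0) f=1→J1  2|1|0
+link2  3|1|0
PS(2,0) f=2→J2  3|1|1
PS(2,1) f=2→J2  3|1|2
M = 3(3−1)−2·1−2 = 6−2−2 = 2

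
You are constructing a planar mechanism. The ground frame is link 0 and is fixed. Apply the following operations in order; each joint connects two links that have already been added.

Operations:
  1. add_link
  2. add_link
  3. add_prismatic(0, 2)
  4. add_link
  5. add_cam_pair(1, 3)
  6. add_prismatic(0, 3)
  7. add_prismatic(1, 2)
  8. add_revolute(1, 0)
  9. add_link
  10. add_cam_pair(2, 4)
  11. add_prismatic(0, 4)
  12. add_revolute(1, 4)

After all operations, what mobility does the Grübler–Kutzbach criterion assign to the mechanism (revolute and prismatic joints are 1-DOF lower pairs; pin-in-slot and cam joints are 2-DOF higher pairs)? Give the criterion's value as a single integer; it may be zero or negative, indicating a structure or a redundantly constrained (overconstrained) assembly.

M = -2

[1;0;0] (link 0 is ground)
L+ [2;0;0]
L+ [3;0;0]
P(0,2)∈J1 [3;1;0]
L+ [4;1;0]
C(1,3)∈J2 [4;1;1]
P(0,3)∈J1 [4;2;1]
P(1,2)∈J1 [4;3;1]
R(1,0)∈J1 [4;4;1]
L+ [5;4;1]
C(2,4)∈J2 [5;4;2]
P(0,4)∈J1 [5;5;2]
R(1,4)∈J1 [5;6;2]
mobility = 12 − 12 − 2 = -2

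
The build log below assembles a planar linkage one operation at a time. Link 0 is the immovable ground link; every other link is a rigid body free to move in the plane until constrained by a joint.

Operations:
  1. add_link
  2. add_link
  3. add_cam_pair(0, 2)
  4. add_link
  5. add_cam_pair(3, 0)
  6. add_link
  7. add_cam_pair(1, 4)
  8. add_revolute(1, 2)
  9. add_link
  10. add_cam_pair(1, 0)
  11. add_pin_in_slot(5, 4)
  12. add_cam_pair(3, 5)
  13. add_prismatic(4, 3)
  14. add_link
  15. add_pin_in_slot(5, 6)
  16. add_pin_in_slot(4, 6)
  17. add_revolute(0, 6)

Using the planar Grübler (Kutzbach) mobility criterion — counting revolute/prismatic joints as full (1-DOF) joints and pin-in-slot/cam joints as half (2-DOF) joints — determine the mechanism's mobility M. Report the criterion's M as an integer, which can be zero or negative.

M = 4

link 0 = ground. State L|J1|J2 = 1|0|0
+link1  2|0|0
+link2  3|0|0
C(0,2) f=2→J2  3|0|1
+link3  4|0|1
C(3,0) f=2→J2  4|0|2
+link4  5|0|2
C(1,4) f=2→J2  5|0|3
R(1,2) f=1→J1  5|1|3
+link5  6|1|3
C(1,0) f=2→J2  6|1|4
PS(5,4) f=2→J2  6|1|5
C(3,5) f=2→J2  6|1|6
P(4,3) f=1→J1  6|2|6
+link6  7|2|6
PS(5,6) f=2→J2  7|2|7
PS(4,6) f=2→J2  7|2|8
R(0,6) f=1→J1  7|3|8
M = 3(7−1)−2·3−8 = 18−6−8 = 4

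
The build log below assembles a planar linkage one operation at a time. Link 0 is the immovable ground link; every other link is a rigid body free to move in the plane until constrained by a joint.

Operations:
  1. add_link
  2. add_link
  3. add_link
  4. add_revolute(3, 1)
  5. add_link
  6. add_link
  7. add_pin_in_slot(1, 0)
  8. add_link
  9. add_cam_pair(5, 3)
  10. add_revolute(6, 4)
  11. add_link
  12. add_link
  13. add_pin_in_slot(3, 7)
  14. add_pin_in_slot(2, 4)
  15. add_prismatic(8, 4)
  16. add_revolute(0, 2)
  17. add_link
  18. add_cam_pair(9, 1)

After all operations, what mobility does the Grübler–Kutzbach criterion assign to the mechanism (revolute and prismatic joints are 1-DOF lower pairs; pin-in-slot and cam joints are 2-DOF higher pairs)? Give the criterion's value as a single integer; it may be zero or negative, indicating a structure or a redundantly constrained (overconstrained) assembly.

(L,J1,J2)=(1,0,0); link0 fixed
link1: (2,0,0)
link2: (3,0,0)
link3: (4,0,0)
R 3-1 [J1]: (4,1,0)
link4: (5,1,0)
link5: (6,1,0)
PS 1-0 [J2]: (6,1,1)
link6: (7,1,1)
C 5-3 [J2]: (7,1,2)
R 6-4 [J1]: (7,2,2)
link7: (8,2,2)
link8: (9,2,2)
PS 3-7 [J2]: (9,2,3)
PS 2-4 [J2]: (9,2,4)
P 8-4 [J1]: (9,3,4)
R 0-2 [J1]: (9,4,4)
link9: (10,4,4)
C 9-1 [J2]: (10,4,5)
Grübler: 3·9 − 2·4 − 5 = 14

M = 14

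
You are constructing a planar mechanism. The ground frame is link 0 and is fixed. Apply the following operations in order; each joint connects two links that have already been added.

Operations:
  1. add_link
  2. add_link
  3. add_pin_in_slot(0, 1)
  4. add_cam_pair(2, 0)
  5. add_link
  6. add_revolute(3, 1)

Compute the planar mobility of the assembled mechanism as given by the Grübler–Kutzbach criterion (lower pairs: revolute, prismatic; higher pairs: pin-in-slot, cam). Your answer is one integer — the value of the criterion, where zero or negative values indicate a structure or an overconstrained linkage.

[1;0;0] (link 0 is ground)
L+ [2;0;0]
L+ [3;0;0]
PS(0,1)∈J2 [3;0;1]
C(2,0)∈J2 [3;0;2]
L+ [4;0;2]
R(3,1)∈J1 [4;1;2]
mobility = 9 − 2 − 2 = 5

M = 5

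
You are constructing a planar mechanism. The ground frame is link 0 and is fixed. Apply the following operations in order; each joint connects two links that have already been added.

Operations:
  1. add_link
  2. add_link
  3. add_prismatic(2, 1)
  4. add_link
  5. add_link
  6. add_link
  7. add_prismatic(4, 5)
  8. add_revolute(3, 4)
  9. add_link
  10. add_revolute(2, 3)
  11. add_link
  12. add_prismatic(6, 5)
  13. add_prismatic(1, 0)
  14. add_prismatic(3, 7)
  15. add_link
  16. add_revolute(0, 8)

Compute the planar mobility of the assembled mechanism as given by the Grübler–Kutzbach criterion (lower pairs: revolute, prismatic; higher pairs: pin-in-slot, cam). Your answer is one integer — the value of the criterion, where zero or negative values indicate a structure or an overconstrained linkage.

M = 8

L=1 J1=0 J2=0
add link → L=2 J1=0 J2=0
add link → L=3 J1=0 J2=0
P@2,1 dof=1 J1 → L=3 J1=1 J2=0
add link → L=4 J1=1 J2=0
add link → L=5 J1=1 J2=0
add link → L=6 J1=1 J2=0
P@4,5 dof=1 J1 → L=6 J1=2 J2=0
R@3,4 dof=1 J1 → L=6 J1=3 J2=0
add link → L=7 J1=3 J2=0
R@2,3 dof=1 J1 → L=7 J1=4 J2=0
add link → L=8 J1=4 J2=0
P@6,5 dof=1 J1 → L=8 J1=5 J2=0
P@1,0 dof=1 J1 → L=8 J1=6 J2=0
P@3,7 dof=1 J1 → L=8 J1=7 J2=0
add link → L=9 J1=7 J2=0
R@0,8 dof=1 J1 → L=9 J1=8 J2=0
M=3(L−1)−2J1−J2=3·8−2·8−0=8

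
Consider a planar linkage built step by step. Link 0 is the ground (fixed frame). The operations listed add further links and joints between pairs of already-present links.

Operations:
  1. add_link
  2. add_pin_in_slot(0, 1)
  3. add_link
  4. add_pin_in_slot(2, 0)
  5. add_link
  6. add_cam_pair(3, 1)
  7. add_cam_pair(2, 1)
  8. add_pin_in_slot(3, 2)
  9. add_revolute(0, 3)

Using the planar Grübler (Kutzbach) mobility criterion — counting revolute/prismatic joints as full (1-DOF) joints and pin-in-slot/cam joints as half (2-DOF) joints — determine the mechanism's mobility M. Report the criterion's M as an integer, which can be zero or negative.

(L,J1,J2)=(1,0,0); link0 fixed
link1: (2,0,0)
PS 0-1 [J2]: (2,0,1)
link2: (3,0,1)
PS 2-0 [J2]: (3,0,2)
link3: (4,0,2)
C 3-1 [J2]: (4,0,3)
C 2-1 [J2]: (4,0,4)
PS 3-2 [J2]: (4,0,5)
R 0-3 [J1]: (4,1,5)
Grübler: 3·3 − 2·1 − 5 = 2

M = 2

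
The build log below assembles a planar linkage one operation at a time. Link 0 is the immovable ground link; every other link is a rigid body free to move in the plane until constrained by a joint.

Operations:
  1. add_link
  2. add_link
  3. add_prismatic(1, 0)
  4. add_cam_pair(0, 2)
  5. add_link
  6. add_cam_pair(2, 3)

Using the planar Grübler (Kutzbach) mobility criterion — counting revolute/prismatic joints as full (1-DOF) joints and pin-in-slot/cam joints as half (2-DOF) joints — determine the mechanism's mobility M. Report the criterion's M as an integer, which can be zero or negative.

M = 5

link 0 = ground. State L|J1|J2 = 1|0|0
+link1  2|0|0
+link2  3|0|0
P(1,0) f=1→J1  3|1|0
C(0,2) f=2→J2  3|1|1
+link3  4|1|1
C(2,3) f=2→J2  4|1|2
M = 3(4−1)−2·1−2 = 9−2−2 = 5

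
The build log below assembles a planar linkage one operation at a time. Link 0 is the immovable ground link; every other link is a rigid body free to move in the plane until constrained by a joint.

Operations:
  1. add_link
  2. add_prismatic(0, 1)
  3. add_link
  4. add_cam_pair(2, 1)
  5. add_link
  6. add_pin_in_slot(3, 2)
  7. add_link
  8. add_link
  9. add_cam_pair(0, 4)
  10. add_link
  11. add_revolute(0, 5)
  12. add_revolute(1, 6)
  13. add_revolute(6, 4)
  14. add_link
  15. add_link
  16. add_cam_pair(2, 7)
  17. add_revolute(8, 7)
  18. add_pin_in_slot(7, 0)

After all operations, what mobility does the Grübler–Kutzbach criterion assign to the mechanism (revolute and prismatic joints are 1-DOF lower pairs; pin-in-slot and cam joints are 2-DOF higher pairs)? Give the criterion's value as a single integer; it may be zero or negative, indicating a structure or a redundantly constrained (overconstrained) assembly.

M = 9

(L,J1,J2)=(1,0,0); link0 fixed
link1: (2,0,0)
P 0-1 [J1]: (2,1,0)
link2: (3,1,0)
C 2-1 [J2]: (3,1,1)
link3: (4,1,1)
PS 3-2 [J2]: (4,1,2)
link4: (5,1,2)
link5: (6,1,2)
C 0-4 [J2]: (6,1,3)
link6: (7,1,3)
R 0-5 [J1]: (7,2,3)
R 1-6 [J1]: (7,3,3)
R 6-4 [J1]: (7,4,3)
link7: (8,4,3)
link8: (9,4,3)
C 2-7 [J2]: (9,4,4)
R 8-7 [J1]: (9,5,4)
PS 7-0 [J2]: (9,5,5)
Grübler: 3·8 − 2·5 − 5 = 9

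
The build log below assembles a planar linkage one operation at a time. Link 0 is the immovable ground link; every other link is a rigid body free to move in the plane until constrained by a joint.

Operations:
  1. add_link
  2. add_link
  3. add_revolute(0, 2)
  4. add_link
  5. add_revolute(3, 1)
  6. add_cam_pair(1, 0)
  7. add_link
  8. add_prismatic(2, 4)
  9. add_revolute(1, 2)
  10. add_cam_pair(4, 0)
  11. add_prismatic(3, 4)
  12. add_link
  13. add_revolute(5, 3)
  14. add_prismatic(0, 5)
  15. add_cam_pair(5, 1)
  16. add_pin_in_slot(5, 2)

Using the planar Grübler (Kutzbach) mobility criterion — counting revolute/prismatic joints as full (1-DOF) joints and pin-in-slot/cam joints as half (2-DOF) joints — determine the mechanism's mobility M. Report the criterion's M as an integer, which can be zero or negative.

link 0 = ground. State L|J1|J2 = 1|0|0
+link1  2|0|0
+link2  3|0|0
R(0,2) f=1→J1  3|1|0
+link3  4|1|0
R(3,1) f=1→J1  4|2|0
C(1,0) f=2→J2  4|2|1
+link4  5|2|1
P(2,4) f=1→J1  5|3|1
R(1,2) f=1→J1  5|4|1
C(4,0) f=2→J2  5|4|2
P(3,4) f=1→J1  5|5|2
+link5  6|5|2
R(5,3) f=1→J1  6|6|2
P(0,5) f=1→J1  6|7|2
C(5,1) f=2→J2  6|7|3
PS(5,2) f=2→J2  6|7|4
M = 3(6−1)−2·7−4 = 15−14−4 = -3

M = -3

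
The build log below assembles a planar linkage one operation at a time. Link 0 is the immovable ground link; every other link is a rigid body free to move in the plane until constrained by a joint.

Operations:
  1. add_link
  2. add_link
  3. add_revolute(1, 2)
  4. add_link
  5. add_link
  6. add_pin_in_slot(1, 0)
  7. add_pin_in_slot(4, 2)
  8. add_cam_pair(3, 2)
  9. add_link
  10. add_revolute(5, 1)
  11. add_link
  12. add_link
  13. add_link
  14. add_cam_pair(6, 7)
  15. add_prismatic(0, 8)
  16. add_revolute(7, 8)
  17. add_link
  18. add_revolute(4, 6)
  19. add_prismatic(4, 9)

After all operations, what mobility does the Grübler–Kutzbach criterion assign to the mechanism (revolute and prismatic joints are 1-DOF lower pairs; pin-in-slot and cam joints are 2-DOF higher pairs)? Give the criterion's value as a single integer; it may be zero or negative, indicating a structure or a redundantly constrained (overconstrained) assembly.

M = 11

ground; <1,0,0>
#1 <2,0,0>
#2 <3,0,0>
R:1↔2 J1 <3,1,0>
#3 <4,1,0>
#4 <5,1,0>
PS:1↔0 J2 <5,1,1>
PS:4↔2 J2 <5,1,2>
C:3↔2 J2 <5,1,3>
#5 <6,1,3>
R:5↔1 J1 <6,2,3>
#6 <7,2,3>
#7 <8,2,3>
#8 <9,2,3>
C:6↔7 J2 <9,2,4>
P:0↔8 J1 <9,3,4>
R:7↔8 J1 <9,4,4>
#9 <10,4,4>
R:4↔6 J1 <10,5,4>
P:4↔9 J1 <10,6,4>
3×9 − 2×6 − 1×4 = 11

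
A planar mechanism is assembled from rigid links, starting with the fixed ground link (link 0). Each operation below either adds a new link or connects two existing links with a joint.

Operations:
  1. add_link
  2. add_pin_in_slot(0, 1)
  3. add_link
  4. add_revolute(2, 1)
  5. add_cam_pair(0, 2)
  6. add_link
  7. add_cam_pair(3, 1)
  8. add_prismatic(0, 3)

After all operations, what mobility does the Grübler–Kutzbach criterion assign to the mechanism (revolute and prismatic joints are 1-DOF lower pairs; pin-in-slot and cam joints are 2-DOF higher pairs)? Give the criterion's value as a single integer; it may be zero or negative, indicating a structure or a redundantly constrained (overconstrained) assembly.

M = 2

link 0 = ground. State L|J1|J2 = 1|0|0
+link1  2|0|0
PS(0,1) f=2→J2  2|0|1
+link2  3|0|1
R(2,1) f=1→J1  3|1|1
C(0,2) f=2→J2  3|1|2
+link3  4|1|2
C(3,1) f=2→J2  4|1|3
P(0,3) f=1→J1  4|2|3
M = 3(4−1)−2·2−3 = 9−4−3 = 2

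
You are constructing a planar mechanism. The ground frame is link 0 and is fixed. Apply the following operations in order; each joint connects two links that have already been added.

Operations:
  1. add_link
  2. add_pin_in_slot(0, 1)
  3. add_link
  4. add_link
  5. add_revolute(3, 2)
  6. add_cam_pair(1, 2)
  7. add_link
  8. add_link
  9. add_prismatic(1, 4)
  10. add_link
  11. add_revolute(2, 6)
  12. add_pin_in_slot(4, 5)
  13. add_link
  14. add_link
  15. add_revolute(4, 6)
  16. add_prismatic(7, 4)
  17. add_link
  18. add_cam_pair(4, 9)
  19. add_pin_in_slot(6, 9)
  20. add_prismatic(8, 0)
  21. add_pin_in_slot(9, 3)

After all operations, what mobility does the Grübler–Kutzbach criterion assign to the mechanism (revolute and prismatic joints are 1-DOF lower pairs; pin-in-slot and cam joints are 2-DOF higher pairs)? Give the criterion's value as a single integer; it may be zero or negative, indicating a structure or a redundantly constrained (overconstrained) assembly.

[1;0;0] (link 0 is ground)
L+ [2;0;0]
PS(0,1)∈J2 [2;0;1]
L+ [3;0;1]
L+ [4;0;1]
R(3,2)∈J1 [4;1;1]
C(1,2)∈J2 [4;1;2]
L+ [5;1;2]
L+ [6;1;2]
P(1,4)∈J1 [6;2;2]
L+ [7;2;2]
R(2,6)∈J1 [7;3;2]
PS(4,5)∈J2 [7;3;3]
L+ [8;3;3]
L+ [9;3;3]
R(4,6)∈J1 [9;4;3]
P(7,4)∈J1 [9;5;3]
L+ [10;5;3]
C(4,9)∈J2 [10;5;4]
PS(6,9)∈J2 [10;5;5]
P(8,0)∈J1 [10;6;5]
PS(9,3)∈J2 [10;6;6]
mobility = 27 − 12 − 6 = 9

M = 9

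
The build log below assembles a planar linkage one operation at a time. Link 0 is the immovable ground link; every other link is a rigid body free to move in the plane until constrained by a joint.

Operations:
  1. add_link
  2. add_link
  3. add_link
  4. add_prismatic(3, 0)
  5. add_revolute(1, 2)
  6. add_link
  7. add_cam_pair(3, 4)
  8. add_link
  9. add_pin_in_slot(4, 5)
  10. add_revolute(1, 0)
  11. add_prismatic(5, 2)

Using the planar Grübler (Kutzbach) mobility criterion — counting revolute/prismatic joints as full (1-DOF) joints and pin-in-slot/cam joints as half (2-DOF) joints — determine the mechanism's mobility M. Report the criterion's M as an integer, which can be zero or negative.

M = 5

link 0 = ground. State L|J1|J2 = 1|0|0
+link1  2|0|0
+link2  3|0|0
+link3  4|0|0
P(3,0) f=1→J1  4|1|0
R(1,2) f=1→J1  4|2|0
+link4  5|2|0
C(3,4) f=2→J2  5|2|1
+link5  6|2|1
PS(4,5) f=2→J2  6|2|2
R(1,0) f=1→J1  6|3|2
P(5,2) f=1→J1  6|4|2
M = 3(6−1)−2·4−2 = 15−8−2 = 5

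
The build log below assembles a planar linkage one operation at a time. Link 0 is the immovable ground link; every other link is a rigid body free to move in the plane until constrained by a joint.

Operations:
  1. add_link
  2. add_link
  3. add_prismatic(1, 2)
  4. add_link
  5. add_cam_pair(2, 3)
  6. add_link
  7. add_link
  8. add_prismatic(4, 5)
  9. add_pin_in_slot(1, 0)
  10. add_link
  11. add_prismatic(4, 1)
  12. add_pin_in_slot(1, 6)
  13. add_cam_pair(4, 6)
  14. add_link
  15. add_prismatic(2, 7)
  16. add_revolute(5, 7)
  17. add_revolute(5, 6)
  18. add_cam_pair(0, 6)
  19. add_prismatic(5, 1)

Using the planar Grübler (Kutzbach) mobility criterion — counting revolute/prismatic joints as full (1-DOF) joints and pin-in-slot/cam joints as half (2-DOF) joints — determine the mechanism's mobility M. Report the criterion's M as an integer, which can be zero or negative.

M = 2

ground; <1,0,0>
#1 <2,0,0>
#2 <3,0,0>
P:1↔2 J1 <3,1,0>
#3 <4,1,0>
C:2↔3 J2 <4,1,1>
#4 <5,1,1>
#5 <6,1,1>
P:4↔5 J1 <6,2,1>
PS:1↔0 J2 <6,2,2>
#6 <7,2,2>
P:4↔1 J1 <7,3,2>
PS:1↔6 J2 <7,3,3>
C:4↔6 J2 <7,3,4>
#7 <8,3,4>
P:2↔7 J1 <8,4,4>
R:5↔7 J1 <8,5,4>
R:5↔6 J1 <8,6,4>
C:0↔6 J2 <8,6,5>
P:5↔1 J1 <8,7,5>
3×7 − 2×7 − 1×5 = 2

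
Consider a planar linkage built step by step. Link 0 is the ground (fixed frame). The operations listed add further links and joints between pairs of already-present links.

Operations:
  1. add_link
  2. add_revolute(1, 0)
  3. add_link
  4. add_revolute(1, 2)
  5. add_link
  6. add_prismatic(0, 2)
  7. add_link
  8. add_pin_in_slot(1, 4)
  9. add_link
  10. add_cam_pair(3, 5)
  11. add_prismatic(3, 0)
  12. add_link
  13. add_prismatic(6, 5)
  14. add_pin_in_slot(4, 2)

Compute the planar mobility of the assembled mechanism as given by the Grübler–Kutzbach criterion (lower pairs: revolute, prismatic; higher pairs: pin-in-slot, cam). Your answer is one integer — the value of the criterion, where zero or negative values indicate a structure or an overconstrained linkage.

(L,J1,J2)=(1,0,0); link0 fixed
link1: (2,0,0)
R 1-0 [J1]: (2,1,0)
link2: (3,1,0)
R 1-2 [J1]: (3,2,0)
link3: (4,2,0)
P 0-2 [J1]: (4,3,0)
link4: (5,3,0)
PS 1-4 [J2]: (5,3,1)
link5: (6,3,1)
C 3-5 [J2]: (6,3,2)
P 3-0 [J1]: (6,4,2)
link6: (7,4,2)
P 6-5 [J1]: (7,5,2)
PS 4-2 [J2]: (7,5,3)
Grübler: 3·6 − 2·5 − 3 = 5

M = 5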